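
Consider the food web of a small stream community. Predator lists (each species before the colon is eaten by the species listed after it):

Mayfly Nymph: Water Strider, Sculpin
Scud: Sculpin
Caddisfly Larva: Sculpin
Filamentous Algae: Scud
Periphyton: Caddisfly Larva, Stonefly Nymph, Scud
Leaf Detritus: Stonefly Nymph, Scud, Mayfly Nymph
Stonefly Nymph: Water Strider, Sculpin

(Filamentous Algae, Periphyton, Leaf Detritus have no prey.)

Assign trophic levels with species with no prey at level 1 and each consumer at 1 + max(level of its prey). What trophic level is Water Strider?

Periphyton has no prey (basal) → level 1.
Stonefly Nymph eats Periphyton (level 1); other prey at levels: Leaf Detritus 1 → level 2.
Water Strider eats Stonefly Nymph (level 2); other prey at levels: Mayfly Nymph 2 → level 3.

Trophic level 3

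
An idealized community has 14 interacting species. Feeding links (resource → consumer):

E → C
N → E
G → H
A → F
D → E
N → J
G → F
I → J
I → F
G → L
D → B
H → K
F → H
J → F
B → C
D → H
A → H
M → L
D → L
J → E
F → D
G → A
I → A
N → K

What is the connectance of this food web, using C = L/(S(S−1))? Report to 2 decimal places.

The web has S = 14 species and L = 24 feeding links.
C = L / (S(S−1)) = 24 / 182 = 0.1319 ≈ 0.13.

C = 0.13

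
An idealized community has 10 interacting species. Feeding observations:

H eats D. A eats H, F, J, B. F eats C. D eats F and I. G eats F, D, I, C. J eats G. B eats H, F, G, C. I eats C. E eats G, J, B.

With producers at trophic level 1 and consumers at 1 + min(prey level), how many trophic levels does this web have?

Producers (level 1): C.
Following each consumer down to its lowest-level prey: C → I → D → H (levels 1 through 4).
All prey of H (D 3) are at level 3 or above, so H is at level 1 + 3 = 4.
Every consumer has at least one prey at level 3 or below, so none exceeds level 4.

4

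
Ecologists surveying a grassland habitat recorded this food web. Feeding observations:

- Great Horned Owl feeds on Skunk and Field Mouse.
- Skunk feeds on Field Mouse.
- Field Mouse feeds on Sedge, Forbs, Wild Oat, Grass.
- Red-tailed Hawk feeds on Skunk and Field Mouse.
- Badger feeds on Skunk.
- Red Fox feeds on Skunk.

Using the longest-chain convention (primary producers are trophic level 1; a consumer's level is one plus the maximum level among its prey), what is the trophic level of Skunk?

Trophic level 3

Grass is a producer → level 1.
Field Mouse eats Grass (level 1); other prey at levels: Forbs 1, Wild Oat 1, Sedge 1 → level 2.
Skunk eats Field Mouse → level 3.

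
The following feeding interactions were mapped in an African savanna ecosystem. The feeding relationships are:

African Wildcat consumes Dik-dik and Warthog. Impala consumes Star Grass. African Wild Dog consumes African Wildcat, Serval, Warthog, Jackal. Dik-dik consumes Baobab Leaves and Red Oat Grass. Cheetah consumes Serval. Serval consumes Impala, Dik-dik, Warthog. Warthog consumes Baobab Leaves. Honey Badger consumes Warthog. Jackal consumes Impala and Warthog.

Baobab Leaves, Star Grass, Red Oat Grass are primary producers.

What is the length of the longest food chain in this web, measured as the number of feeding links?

One longest chain: Baobab Leaves → Dik-dik → Serval → Cheetah.
It has 4 species and 3 links.

3 links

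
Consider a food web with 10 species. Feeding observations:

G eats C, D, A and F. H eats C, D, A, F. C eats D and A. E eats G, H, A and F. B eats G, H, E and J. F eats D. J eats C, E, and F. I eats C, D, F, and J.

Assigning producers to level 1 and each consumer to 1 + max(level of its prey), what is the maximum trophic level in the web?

6

Producers (level 1): A, D.
A → C → G → E → J → I gives I level 6.
No species has a prey at level 6, so no species reaches level 7.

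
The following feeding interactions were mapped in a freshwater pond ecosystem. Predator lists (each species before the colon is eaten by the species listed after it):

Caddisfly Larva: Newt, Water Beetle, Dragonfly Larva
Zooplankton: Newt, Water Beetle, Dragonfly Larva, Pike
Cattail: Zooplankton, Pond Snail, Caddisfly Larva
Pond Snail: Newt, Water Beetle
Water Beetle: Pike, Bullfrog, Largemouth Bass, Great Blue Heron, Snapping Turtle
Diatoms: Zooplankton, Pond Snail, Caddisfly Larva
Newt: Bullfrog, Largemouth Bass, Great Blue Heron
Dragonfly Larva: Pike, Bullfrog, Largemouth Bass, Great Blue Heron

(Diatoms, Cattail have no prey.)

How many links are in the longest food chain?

3 links

One longest chain: Diatoms → Zooplankton → Water Beetle → Pike.
It has 4 species and 3 links.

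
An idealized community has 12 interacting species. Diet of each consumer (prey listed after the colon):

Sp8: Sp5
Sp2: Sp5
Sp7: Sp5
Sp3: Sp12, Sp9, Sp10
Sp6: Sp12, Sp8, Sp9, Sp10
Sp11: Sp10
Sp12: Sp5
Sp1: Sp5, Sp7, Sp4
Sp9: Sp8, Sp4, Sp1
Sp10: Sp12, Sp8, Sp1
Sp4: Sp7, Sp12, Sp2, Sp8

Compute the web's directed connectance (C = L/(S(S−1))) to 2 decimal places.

The web has S = 12 species and L = 25 feeding links.
C = L / (S(S−1)) = 25 / 132 = 0.1894 ≈ 0.19.

C = 0.19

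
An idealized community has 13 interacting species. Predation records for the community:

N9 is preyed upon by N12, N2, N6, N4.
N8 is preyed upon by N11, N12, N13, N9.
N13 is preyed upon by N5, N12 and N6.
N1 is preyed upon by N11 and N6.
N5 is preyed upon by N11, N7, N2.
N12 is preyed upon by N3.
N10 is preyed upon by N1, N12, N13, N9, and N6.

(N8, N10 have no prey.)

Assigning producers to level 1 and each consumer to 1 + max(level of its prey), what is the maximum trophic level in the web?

4

Producers (level 1): N8, N10.
N8 → N13 → N5 → N7 gives N7 level 4.
No species has a prey at level 4, so no species reaches level 5.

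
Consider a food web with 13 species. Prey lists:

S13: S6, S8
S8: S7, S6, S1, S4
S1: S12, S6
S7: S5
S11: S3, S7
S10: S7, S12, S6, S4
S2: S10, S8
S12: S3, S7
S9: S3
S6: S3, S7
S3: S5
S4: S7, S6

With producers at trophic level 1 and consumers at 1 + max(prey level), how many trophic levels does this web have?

6

Producers (level 1): S5.
S5 → S3 → S6 → S4 → S8 → S13 gives S13 level 6.
No species has a prey at level 6, so no species reaches level 7.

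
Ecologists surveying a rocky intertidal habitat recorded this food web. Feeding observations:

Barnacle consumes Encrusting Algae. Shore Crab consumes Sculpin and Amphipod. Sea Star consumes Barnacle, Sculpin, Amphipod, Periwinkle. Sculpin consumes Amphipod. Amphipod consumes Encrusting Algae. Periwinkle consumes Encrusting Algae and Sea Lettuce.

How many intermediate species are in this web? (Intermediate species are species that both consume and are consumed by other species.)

Intermediate species (has both prey and predators): Periwinkle, Barnacle, Amphipod, Sculpin.
Count: 4.

4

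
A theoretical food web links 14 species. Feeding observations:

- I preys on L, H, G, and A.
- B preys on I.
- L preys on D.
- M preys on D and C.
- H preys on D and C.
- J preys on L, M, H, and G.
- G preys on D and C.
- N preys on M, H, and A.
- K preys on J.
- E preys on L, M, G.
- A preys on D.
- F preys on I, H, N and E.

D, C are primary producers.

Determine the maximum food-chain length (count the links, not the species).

3 links

One longest chain: D → H → J → K.
It has 4 species and 3 links.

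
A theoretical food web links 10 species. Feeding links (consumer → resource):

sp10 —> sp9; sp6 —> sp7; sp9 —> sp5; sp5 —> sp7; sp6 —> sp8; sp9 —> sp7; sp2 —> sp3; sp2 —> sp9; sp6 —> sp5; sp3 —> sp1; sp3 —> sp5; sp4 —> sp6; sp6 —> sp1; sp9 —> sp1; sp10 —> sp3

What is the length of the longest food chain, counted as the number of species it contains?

One longest chain: sp7 → sp5 → sp3 → sp2.
It has 4 species and 3 links.

4 species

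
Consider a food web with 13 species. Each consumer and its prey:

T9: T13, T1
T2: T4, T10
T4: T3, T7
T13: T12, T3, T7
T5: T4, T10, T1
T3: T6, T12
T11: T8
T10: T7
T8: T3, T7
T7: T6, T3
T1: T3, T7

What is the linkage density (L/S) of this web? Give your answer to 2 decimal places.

There are L = 22 links among S = 13 species.
L/S = 22/13 = 1.6923 ≈ 1.69.

L/S = 1.69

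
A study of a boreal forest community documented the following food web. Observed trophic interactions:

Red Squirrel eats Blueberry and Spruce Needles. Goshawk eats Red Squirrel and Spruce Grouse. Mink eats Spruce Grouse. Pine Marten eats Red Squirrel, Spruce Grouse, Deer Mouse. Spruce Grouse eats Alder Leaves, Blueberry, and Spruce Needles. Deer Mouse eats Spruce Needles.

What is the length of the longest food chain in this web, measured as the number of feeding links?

One longest chain: Spruce Needles → Spruce Grouse → Goshawk.
It has 3 species and 2 links.

2 links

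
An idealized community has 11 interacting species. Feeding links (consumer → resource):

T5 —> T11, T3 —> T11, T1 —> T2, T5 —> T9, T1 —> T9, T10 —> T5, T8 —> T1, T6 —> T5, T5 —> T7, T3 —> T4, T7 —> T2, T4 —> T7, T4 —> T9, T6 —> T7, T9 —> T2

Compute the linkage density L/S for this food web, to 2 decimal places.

L/S = 1.36

There are L = 15 links among S = 11 species.
L/S = 15/11 = 1.3636 ≈ 1.36.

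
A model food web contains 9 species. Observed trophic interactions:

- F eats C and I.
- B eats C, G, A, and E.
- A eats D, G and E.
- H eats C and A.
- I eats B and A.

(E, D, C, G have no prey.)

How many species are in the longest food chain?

5 species

One longest chain: E → A → B → I → F.
It has 5 species and 4 links.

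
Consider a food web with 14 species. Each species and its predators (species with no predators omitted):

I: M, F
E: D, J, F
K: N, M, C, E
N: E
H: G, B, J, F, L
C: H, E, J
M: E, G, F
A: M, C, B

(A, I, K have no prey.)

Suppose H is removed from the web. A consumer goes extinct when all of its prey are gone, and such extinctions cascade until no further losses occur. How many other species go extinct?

1

Remove H.
Round 1: L (all prey gone) → extinct.
No further losses. Total secondary extinctions: 1.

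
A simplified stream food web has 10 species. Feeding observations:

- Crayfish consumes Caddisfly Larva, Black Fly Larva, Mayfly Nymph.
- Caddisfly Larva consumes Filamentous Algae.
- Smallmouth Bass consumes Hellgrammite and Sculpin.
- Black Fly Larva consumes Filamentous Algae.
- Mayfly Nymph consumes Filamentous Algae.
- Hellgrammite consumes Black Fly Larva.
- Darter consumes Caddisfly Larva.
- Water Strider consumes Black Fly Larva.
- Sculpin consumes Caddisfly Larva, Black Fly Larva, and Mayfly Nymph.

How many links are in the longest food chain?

One longest chain: Filamentous Algae → Black Fly Larva → Hellgrammite → Smallmouth Bass.
It has 4 species and 3 links.

3 links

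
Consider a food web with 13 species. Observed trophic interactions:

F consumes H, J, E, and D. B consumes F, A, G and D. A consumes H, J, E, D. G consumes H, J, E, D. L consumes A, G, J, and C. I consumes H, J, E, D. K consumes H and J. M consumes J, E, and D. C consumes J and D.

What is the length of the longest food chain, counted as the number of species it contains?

One longest chain: J → F → B.
It has 3 species and 2 links.

3 species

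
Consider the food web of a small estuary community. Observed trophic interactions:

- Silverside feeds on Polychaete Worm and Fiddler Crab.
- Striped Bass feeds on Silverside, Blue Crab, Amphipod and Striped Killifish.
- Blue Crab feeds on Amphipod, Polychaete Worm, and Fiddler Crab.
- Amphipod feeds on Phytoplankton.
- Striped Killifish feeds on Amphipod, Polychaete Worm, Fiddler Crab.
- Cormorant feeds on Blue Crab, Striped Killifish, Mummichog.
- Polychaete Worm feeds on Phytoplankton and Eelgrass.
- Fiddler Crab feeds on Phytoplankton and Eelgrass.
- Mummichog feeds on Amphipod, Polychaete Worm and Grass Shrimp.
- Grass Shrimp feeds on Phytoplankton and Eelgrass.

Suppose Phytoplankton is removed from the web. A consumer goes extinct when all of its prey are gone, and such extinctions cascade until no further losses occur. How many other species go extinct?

Remove Phytoplankton.
Round 1: Amphipod (all prey gone) → extinct.
No further losses. Total secondary extinctions: 1.

1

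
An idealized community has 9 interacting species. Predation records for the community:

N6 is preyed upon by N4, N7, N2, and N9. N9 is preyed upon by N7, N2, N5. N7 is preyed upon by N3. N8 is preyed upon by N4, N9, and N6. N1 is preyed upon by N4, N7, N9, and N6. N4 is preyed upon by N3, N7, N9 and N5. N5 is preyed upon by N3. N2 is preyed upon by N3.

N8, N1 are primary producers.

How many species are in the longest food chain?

6 species

One longest chain: N8 → N6 → N4 → N9 → N2 → N3.
It has 6 species and 5 links.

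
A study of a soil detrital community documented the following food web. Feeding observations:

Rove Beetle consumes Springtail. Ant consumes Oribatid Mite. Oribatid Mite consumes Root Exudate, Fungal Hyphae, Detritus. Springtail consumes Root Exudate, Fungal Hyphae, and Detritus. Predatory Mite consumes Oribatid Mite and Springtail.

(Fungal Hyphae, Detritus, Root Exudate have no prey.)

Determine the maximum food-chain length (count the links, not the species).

2 links

One longest chain: Fungal Hyphae → Oribatid Mite → Ant.
It has 3 species and 2 links.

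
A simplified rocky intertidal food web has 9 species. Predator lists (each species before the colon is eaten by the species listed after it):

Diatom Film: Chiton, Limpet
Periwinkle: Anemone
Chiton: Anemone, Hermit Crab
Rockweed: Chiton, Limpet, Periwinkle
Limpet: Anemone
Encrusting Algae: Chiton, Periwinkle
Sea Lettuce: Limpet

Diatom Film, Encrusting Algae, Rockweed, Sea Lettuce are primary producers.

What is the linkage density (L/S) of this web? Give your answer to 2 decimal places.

There are L = 12 links among S = 9 species.
L/S = 12/9 = 1.3333 ≈ 1.33.

L/S = 1.33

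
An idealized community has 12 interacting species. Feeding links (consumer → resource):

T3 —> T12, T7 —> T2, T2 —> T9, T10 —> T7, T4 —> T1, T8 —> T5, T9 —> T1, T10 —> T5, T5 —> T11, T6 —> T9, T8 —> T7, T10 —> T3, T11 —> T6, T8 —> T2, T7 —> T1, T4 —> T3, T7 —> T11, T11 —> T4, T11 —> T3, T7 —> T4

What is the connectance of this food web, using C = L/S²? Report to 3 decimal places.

C = 0.139

The web has S = 12 species and L = 20 feeding links.
C = L / S² = 20 / 144 = 0.1389 ≈ 0.139.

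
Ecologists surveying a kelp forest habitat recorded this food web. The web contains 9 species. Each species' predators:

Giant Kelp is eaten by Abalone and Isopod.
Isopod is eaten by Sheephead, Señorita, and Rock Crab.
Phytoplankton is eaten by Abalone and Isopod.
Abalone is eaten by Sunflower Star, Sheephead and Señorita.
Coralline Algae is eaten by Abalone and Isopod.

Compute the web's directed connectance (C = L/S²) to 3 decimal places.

C = 0.148

The web has S = 9 species and L = 12 feeding links.
C = L / S² = 12 / 81 = 0.1481 ≈ 0.148.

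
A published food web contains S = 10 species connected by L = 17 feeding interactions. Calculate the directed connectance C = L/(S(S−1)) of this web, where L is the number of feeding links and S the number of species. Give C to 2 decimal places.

The web has S = 10 species and L = 17 feeding links.
C = L / (S(S−1)) = 17 / 90 = 0.1889 ≈ 0.19.

C = 0.19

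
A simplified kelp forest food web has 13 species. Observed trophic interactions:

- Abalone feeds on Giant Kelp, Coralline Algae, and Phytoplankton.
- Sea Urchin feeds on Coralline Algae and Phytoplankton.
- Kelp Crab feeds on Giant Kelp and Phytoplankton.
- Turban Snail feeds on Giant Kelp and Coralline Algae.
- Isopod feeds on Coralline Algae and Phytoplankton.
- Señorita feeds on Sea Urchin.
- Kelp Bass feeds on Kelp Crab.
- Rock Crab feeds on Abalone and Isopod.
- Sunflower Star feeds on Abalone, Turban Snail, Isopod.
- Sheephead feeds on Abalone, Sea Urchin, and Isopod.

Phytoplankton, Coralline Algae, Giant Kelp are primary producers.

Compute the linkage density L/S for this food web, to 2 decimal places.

L/S = 1.62

There are L = 21 links among S = 13 species.
L/S = 21/13 = 1.6154 ≈ 1.62.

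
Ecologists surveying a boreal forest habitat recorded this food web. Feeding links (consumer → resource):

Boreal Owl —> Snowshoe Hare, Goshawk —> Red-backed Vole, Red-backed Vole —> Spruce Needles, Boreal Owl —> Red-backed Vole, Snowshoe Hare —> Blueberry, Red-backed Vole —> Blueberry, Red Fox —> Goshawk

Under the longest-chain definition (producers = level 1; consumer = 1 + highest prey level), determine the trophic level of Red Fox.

Trophic level 4

Blueberry is a producer → level 1.
Red-backed Vole eats Blueberry (level 1); other prey at levels: Spruce Needles 1 → level 2.
Goshawk eats Red-backed Vole → level 3.
Red Fox eats Goshawk → level 4.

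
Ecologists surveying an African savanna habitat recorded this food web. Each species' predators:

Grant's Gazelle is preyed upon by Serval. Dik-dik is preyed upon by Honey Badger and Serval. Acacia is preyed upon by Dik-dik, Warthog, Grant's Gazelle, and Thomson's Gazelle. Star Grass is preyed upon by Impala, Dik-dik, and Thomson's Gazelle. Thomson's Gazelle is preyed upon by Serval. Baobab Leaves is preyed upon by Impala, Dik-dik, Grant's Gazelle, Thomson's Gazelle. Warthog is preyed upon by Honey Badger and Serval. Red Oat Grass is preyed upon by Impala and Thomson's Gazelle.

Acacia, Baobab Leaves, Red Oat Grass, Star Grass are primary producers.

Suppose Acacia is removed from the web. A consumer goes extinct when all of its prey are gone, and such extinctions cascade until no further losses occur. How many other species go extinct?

1

Remove Acacia.
Round 1: Warthog (all prey gone) → extinct.
No further losses. Total secondary extinctions: 1.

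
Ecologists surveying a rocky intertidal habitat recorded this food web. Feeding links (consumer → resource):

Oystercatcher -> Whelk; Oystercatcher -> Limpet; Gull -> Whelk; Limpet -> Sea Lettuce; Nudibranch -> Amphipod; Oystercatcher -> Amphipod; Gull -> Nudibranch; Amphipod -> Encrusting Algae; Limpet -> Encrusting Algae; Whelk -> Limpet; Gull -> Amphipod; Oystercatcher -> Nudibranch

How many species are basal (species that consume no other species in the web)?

2

Basal species (no prey listed): Sea Lettuce, Encrusting Algae.
Count: 2.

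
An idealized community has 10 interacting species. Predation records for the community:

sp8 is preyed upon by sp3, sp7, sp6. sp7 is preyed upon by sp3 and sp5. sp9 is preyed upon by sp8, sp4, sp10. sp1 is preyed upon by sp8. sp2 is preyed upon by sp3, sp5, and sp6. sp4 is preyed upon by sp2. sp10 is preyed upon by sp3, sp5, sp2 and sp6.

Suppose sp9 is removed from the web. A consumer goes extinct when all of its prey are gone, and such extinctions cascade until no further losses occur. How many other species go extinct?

Remove sp9.
Round 1: sp4 (all prey gone), sp10 (all prey gone) → extinct.
Round 2: sp2 (all prey gone) → extinct.
No further losses. Total secondary extinctions: 3.

3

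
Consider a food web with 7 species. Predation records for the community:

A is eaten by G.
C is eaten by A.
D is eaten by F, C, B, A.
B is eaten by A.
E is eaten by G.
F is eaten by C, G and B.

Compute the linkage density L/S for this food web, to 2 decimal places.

L/S = 1.57

There are L = 11 links among S = 7 species.
L/S = 11/7 = 1.5714 ≈ 1.57.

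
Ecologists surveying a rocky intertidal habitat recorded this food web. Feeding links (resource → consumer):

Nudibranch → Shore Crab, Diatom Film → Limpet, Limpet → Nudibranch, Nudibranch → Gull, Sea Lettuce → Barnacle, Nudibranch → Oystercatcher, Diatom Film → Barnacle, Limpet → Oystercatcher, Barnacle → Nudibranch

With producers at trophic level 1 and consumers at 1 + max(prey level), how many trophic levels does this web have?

4

Producers (level 1): Sea Lettuce, Diatom Film.
Diatom Film → Limpet → Nudibranch → Shore Crab gives Shore Crab level 4.
No species has a prey at level 4, so no species reaches level 5.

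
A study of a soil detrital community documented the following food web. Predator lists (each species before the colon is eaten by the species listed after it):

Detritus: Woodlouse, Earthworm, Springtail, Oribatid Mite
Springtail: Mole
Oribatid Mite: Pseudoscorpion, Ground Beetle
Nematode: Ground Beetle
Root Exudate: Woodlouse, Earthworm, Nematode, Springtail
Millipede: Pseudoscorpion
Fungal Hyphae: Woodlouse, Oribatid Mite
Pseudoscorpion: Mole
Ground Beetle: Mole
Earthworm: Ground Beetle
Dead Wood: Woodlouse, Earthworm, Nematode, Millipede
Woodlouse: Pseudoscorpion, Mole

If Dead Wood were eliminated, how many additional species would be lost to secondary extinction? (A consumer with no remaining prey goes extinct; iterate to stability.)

Remove Dead Wood.
Round 1: Millipede (all prey gone) → extinct.
No further losses. Total secondary extinctions: 1.

1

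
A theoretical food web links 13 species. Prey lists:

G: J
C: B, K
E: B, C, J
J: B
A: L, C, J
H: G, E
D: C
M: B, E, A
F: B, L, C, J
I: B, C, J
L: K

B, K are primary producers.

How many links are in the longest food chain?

3 links

One longest chain: B → C → E → H.
It has 4 species and 3 links.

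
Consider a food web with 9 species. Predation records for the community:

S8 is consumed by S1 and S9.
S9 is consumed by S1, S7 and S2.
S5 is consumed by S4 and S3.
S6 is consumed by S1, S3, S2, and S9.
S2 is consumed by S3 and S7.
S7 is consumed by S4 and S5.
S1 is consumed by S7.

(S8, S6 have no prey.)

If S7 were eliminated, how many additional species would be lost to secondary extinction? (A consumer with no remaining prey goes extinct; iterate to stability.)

Remove S7.
Round 1: S5 (all prey gone) → extinct.
Round 2: S4 (all prey gone) → extinct.
No further losses. Total secondary extinctions: 2.

2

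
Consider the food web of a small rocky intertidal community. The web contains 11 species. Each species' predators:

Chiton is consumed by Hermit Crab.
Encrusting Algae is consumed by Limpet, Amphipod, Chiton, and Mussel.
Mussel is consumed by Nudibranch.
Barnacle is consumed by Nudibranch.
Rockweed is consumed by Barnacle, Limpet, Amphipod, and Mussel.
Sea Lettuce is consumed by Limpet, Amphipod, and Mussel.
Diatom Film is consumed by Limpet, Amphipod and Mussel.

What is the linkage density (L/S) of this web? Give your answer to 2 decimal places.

L/S = 1.55

There are L = 17 links among S = 11 species.
L/S = 17/11 = 1.5455 ≈ 1.55.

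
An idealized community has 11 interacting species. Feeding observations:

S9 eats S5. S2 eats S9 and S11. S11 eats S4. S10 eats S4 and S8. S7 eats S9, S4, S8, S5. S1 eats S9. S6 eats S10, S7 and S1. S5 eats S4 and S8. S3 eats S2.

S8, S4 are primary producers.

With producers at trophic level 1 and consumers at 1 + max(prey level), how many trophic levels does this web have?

Producers (level 1): S8, S4.
S8 → S5 → S9 → S2 → S3 gives S3 level 5.
No species has a prey at level 5, so no species reaches level 6.

5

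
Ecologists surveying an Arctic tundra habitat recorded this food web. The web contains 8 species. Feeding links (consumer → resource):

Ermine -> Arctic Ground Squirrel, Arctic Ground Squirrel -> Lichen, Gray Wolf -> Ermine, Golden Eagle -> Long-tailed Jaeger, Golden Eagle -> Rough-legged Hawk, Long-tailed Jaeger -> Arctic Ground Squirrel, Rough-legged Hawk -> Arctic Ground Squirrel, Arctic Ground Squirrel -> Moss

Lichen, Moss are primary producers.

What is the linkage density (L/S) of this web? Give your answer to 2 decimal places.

L/S = 1.00

There are L = 8 links among S = 8 species.
L/S = 8/8 = 1.0000 ≈ 1.00.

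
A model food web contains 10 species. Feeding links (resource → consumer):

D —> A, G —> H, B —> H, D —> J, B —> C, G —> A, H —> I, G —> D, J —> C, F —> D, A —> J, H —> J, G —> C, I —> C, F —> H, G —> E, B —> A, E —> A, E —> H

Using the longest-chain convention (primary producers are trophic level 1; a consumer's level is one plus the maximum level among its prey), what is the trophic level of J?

Trophic level 4

G is a producer → level 1.
D eats G (level 1); other prey at levels: F 1 → level 2.
A eats D (level 2); other prey at levels: B 1, G 1, E 2 → level 3.
J eats A (level 3); other prey at levels: D 2, H 3 → level 4.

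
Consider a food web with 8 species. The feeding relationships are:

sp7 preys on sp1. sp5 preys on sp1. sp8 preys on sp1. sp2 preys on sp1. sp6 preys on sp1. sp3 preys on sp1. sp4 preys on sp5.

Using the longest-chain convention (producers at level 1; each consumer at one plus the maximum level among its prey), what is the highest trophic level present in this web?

Producers (level 1): sp1.
sp1 → sp5 → sp4 gives sp4 level 3.
No species has a prey at level 3, so no species reaches level 4.

3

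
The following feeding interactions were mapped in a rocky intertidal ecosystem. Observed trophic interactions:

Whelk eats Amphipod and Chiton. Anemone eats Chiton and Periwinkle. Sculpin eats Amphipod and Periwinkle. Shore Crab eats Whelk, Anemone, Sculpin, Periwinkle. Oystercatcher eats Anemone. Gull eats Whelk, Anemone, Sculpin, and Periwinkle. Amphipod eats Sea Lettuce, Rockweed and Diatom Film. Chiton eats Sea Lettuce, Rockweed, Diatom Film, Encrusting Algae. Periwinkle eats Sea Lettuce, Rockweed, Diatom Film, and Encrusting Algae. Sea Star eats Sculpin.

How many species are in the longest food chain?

4 species

One longest chain: Rockweed → Amphipod → Sculpin → Sea Star.
It has 4 species and 3 links.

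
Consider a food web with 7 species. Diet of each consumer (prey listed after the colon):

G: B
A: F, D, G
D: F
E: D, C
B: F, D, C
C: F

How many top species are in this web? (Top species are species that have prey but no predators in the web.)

2

Top species (has prey, but nothing eats it): E, A.
Count: 2.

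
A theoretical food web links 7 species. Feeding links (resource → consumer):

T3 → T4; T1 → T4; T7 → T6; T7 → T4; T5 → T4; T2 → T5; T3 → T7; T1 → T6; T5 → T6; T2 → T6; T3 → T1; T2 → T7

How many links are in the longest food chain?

One longest chain: T2 → T5 → T6.
It has 3 species and 2 links.

2 links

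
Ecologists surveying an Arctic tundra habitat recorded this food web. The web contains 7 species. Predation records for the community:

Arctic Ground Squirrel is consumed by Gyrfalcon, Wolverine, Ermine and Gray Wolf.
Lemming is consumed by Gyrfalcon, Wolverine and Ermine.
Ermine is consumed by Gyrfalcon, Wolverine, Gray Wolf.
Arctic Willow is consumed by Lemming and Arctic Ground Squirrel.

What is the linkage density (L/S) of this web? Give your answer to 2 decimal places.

There are L = 12 links among S = 7 species.
L/S = 12/7 = 1.7143 ≈ 1.71.

L/S = 1.71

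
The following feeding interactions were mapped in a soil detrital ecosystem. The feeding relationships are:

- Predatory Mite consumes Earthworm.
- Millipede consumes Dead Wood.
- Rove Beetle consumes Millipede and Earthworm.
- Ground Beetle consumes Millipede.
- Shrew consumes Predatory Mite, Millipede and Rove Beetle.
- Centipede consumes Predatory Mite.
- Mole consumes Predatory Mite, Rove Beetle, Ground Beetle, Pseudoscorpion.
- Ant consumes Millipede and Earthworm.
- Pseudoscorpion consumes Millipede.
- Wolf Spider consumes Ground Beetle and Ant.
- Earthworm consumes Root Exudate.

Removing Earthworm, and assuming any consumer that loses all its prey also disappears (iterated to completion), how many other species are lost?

Remove Earthworm.
Round 1: Predatory Mite (all prey gone) → extinct.
Round 2: Centipede (all prey gone) → extinct.
No further losses. Total secondary extinctions: 2.

2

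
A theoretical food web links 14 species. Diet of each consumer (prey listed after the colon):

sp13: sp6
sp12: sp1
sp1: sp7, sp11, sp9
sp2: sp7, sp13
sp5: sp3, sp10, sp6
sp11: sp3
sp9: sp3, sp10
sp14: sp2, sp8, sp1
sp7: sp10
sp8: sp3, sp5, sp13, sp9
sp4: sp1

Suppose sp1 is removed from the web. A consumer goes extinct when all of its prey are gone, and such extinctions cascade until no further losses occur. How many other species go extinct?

2

Remove sp1.
Round 1: sp12 (all prey gone), sp4 (all prey gone) → extinct.
No further losses. Total secondary extinctions: 2.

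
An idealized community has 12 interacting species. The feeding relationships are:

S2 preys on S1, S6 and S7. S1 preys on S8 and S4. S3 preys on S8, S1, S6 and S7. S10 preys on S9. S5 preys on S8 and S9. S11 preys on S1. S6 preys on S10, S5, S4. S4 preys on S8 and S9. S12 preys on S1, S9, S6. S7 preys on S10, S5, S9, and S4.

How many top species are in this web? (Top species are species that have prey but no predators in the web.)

4

Top species (has prey, but nothing eats it): S3, S11, S12, S2.
Count: 4.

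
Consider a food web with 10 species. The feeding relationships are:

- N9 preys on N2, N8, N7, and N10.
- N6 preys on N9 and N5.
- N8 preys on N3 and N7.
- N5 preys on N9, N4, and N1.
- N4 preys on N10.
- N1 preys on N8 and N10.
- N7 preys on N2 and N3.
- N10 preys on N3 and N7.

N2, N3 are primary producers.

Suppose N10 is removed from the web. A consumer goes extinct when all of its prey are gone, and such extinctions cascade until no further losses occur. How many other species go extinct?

1

Remove N10.
Round 1: N4 (all prey gone) → extinct.
No further losses. Total secondary extinctions: 1.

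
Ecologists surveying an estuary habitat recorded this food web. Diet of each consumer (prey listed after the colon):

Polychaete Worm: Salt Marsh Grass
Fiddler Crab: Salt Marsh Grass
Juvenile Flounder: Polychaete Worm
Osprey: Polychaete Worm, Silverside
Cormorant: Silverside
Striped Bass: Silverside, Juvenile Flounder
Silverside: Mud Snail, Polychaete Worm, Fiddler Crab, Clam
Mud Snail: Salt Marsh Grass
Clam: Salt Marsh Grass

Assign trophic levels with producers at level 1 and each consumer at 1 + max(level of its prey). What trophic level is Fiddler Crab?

Trophic level 2

Salt Marsh Grass is a producer → level 1.
Fiddler Crab eats Salt Marsh Grass → level 2.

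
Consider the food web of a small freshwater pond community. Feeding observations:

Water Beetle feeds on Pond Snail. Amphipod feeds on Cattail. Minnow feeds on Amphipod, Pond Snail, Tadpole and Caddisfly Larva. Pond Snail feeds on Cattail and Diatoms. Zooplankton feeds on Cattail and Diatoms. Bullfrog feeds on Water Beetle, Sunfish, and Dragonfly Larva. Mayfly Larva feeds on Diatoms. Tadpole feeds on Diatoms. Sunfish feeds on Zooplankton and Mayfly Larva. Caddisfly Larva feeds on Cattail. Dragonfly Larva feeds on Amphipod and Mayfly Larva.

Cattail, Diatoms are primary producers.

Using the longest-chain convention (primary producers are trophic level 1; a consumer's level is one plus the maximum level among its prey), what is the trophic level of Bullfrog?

Diatoms is a producer → level 1.
Mayfly Larva eats Diatoms → level 2.
Dragonfly Larva eats Mayfly Larva (level 2); other prey at levels: Amphipod 2 → level 3.
Bullfrog eats Dragonfly Larva (level 3); other prey at levels: Sunfish 3, Water Beetle 3 → level 4.

Trophic level 4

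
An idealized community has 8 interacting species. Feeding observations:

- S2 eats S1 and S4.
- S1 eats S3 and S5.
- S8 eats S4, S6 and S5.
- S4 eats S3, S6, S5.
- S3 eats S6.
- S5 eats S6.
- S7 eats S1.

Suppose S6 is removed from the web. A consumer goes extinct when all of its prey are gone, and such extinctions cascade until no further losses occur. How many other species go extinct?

7

Remove S6.
Round 1: S3 (all prey gone), S5 (all prey gone) → extinct.
Round 2: S1 (all prey gone), S4 (all prey gone) → extinct.
Round 3: S7 (all prey gone), S2 (all prey gone), S8 (all prey gone) → extinct.
No further losses. Total secondary extinctions: 7.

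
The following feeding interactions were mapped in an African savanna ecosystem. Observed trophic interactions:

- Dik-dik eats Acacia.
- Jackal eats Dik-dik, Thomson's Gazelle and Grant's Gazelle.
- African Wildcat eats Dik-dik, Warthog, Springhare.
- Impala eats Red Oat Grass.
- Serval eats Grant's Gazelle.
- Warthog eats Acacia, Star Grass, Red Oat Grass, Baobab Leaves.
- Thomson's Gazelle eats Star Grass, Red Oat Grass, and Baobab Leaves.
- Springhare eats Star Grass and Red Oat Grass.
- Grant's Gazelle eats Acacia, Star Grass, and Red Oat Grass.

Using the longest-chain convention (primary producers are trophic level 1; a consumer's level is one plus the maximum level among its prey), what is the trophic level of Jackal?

Trophic level 3

Acacia is a producer → level 1.
Dik-dik eats Acacia → level 2.
Jackal eats Dik-dik (level 2); other prey at levels: Thomson's Gazelle 2, Grant's Gazelle 2 → level 3.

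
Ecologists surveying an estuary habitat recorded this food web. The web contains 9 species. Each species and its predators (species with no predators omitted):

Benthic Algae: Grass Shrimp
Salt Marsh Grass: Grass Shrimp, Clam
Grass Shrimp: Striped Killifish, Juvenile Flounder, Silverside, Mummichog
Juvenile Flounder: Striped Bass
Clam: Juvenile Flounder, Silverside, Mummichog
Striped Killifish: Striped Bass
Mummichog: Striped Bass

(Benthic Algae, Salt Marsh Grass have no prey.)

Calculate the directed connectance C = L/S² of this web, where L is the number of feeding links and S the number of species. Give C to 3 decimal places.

The web has S = 9 species and L = 13 feeding links.
C = L / S² = 13 / 81 = 0.1605 ≈ 0.160.

C = 0.160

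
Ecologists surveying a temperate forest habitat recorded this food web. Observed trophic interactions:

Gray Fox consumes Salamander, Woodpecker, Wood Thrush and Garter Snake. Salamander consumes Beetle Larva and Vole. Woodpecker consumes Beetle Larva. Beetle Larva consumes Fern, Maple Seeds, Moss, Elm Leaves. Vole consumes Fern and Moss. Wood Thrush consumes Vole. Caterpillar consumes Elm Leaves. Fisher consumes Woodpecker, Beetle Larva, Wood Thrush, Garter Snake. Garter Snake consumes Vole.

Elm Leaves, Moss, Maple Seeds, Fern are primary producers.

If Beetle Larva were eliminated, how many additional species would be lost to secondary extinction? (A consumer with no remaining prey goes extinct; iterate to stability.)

Remove Beetle Larva.
Round 1: Woodpecker (all prey gone) → extinct.
No further losses. Total secondary extinctions: 1.

1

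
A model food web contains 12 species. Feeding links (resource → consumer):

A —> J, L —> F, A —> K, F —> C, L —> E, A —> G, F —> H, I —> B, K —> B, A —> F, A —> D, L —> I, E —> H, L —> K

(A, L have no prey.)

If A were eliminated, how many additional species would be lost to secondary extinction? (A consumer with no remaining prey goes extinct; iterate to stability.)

3

Remove A.
Round 1: D (all prey gone), J (all prey gone), G (all prey gone) → extinct.
No further losses. Total secondary extinctions: 3.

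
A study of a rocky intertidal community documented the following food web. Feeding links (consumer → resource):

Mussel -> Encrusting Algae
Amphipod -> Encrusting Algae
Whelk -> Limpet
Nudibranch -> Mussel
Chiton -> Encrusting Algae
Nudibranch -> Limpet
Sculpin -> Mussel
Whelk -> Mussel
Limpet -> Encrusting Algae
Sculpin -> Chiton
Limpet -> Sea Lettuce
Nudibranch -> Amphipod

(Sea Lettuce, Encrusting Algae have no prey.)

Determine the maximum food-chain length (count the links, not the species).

One longest chain: Encrusting Algae → Mussel → Nudibranch.
It has 3 species and 2 links.

2 links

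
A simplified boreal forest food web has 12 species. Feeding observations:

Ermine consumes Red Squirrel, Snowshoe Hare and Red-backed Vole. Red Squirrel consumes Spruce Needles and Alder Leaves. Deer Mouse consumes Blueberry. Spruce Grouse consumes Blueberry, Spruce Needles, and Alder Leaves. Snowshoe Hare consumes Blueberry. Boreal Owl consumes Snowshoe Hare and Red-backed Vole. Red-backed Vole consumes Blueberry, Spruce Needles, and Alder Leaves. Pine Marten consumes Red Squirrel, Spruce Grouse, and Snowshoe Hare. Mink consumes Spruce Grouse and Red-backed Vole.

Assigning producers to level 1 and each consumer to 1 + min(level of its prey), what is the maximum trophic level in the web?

3

Producers (level 1): Alder Leaves, Spruce Needles, Blueberry.
Following each consumer down to its lowest-level prey: Blueberry → Snowshoe Hare → Boreal Owl (levels 1 through 3).
All prey of Boreal Owl (Snowshoe Hare 2, Red-backed Vole 2) are at level 2 or above, so Boreal Owl is at level 1 + 2 = 3.
Every consumer has at least one prey at level 2 or below, so none exceeds level 3.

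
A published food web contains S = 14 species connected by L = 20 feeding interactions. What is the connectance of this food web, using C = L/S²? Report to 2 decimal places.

The web has S = 14 species and L = 20 feeding links.
C = L / S² = 20 / 196 = 0.1020 ≈ 0.10.

C = 0.10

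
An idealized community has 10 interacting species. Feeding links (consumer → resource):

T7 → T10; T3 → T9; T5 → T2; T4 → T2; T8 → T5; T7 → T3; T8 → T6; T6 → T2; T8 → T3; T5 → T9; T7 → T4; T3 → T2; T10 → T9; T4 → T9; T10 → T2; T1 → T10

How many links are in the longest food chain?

2 links

One longest chain: T9 → T10 → T7.
It has 3 species and 2 links.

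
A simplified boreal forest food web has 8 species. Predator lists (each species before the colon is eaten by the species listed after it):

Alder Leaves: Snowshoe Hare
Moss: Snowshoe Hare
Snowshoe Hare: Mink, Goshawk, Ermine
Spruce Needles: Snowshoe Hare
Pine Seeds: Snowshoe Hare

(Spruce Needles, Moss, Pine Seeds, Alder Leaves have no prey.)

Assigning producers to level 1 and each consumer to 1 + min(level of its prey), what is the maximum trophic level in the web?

3

Producers (level 1): Spruce Needles, Moss, Pine Seeds, Alder Leaves.
Following each consumer down to its lowest-level prey: Spruce Needles → Snowshoe Hare → Goshawk (levels 1 through 3).
All prey of Goshawk (Snowshoe Hare 2) are at level 2 or above, so Goshawk is at level 1 + 2 = 3.
Every consumer has at least one prey at level 2 or below, so none exceeds level 3.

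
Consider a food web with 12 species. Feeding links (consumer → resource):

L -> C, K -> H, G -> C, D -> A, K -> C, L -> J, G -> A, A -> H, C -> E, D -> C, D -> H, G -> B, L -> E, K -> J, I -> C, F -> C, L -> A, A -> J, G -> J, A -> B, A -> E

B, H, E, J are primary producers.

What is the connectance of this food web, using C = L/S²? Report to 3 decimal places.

C = 0.146

The web has S = 12 species and L = 21 feeding links.
C = L / S² = 21 / 144 = 0.1458 ≈ 0.146.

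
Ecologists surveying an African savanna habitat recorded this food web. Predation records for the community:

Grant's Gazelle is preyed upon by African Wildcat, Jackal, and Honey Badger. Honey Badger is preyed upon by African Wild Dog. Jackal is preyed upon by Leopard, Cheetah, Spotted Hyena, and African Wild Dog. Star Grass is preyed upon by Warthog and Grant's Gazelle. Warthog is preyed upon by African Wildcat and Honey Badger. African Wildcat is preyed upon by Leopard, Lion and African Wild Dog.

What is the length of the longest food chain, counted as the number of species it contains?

4 species

One longest chain: Star Grass → Warthog → African Wildcat → Leopard.
It has 4 species and 3 links.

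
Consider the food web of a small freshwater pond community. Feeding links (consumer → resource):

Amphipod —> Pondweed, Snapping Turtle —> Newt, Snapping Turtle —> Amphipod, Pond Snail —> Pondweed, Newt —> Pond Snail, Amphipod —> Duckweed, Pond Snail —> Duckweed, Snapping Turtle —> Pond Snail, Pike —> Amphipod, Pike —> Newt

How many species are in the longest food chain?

One longest chain: Duckweed → Pond Snail → Newt → Pike.
It has 4 species and 3 links.

4 species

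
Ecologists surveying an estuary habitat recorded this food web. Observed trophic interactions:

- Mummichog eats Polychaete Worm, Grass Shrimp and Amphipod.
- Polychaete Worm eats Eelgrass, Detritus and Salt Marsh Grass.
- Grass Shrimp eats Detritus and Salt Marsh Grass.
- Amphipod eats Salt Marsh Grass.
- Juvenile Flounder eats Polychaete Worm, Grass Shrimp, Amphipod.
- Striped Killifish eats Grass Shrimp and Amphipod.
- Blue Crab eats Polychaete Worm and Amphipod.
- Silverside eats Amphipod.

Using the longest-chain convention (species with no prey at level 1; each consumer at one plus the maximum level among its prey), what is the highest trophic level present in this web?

3

Basal resources (level 1): Eelgrass, Detritus, Salt Marsh Grass.
Salt Marsh Grass → Amphipod → Mummichog gives Mummichog level 3.
No species has a prey at level 3, so no species reaches level 4.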